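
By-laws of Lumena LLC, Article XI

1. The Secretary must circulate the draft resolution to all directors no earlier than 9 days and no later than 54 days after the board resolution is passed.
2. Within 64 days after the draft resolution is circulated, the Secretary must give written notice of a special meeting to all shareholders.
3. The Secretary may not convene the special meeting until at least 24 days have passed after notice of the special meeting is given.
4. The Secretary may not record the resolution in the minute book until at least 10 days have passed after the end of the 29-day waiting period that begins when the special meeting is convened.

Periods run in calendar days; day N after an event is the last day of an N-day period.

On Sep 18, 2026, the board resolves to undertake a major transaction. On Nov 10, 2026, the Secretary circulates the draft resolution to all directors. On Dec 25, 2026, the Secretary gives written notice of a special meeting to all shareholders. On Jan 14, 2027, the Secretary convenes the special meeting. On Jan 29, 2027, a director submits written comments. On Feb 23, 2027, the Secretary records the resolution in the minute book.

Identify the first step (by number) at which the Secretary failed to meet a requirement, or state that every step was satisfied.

Step 3

(1) the permitted window runs from Sep 18, 2026 + 9 = Sep 27, 2026 to Sep 18, 2026 + 54 = Nov 11, 2026; Nov 10, 2026 falls inside that range.
(2) due by Nov 10, 2026 + 64 days = Jan 13, 2027; completed Dec 25, 2026, before the deadline.
(3) permitted from Dec 25, 2026 + 24 days = Jan 18, 2027 onward; done Jan 14, 2027 — 4 days too early.
No need to go further; step 3 was not satisfied.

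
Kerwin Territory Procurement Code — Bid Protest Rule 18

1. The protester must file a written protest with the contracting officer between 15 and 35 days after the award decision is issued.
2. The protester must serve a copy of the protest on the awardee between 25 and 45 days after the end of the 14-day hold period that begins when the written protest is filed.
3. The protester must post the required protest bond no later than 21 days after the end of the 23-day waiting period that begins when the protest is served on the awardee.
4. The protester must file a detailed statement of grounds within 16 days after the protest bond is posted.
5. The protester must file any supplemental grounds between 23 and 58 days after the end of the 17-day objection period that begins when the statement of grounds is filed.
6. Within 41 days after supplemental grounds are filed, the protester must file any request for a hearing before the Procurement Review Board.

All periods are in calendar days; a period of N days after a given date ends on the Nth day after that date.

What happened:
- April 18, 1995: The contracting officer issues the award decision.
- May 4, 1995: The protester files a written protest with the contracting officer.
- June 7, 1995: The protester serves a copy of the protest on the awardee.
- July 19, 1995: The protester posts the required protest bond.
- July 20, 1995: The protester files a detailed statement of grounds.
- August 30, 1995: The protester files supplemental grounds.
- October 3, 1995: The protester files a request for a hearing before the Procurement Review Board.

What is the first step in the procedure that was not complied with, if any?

Step 2

Step 1: the window is 15–35 days after April 18, 1995 (when the award decision is issued), so May 3, 1995 through May 23, 1995; done May 4, 1995, which is between those dates.
Step 2: the window is 25–45 days after May 18, 1995 (end of the 14-day hold period, which began when the written protest is filed on May 4, 1995), so June 12, 1995 through July 2, 1995; June 7, 1995 is 5 days too early.
The analysis stops there.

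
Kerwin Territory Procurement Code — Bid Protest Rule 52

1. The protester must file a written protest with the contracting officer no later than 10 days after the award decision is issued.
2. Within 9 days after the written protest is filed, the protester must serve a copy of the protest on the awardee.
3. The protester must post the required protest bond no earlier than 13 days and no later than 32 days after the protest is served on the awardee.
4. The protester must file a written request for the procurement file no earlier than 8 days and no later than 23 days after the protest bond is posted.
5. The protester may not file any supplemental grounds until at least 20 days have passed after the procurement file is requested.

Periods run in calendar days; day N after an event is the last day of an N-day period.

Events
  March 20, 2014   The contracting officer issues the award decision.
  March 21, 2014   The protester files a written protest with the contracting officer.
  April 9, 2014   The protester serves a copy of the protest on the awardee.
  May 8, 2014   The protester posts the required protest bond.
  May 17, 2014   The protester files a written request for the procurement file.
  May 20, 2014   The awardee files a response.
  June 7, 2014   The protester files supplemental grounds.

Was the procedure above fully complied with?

No

Step 1 — counting 10 days from March 20, 2014 (when the award decision is issued) gives a deadline of March 30, 2014; done March 21, 2014 — timely.
Step 2 — counting 9 days from March 21, 2014 (when the written protest is filed) gives a deadline of March 30, 2014; April 9, 2014 misses that deadline by 10 days.
The analysis stops there.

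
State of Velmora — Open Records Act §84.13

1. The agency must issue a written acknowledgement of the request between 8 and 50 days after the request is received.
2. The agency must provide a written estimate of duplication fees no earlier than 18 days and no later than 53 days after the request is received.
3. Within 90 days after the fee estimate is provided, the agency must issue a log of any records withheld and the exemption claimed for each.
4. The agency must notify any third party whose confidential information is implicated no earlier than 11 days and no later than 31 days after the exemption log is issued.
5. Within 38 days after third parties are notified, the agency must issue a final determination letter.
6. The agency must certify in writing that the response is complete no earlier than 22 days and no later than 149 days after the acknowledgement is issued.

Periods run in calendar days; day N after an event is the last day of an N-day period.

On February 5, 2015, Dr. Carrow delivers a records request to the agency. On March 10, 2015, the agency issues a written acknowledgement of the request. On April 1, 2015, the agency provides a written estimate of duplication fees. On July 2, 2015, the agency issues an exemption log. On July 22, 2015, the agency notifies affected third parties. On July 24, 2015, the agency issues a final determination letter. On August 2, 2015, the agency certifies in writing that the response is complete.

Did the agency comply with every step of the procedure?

No

Step 1: the window is 8–50 days after February 5, 2015 (when the request is received), so February 13, 2015 through March 27, 2015; March 10, 2015 falls inside that range.
Step 2: the window is 18–53 days after February 5, 2015 (when the request is received), so February 23, 2015 through March 30, 2015; April 1, 2015 is 2 days past the end of the window.
Later steps need not be reached.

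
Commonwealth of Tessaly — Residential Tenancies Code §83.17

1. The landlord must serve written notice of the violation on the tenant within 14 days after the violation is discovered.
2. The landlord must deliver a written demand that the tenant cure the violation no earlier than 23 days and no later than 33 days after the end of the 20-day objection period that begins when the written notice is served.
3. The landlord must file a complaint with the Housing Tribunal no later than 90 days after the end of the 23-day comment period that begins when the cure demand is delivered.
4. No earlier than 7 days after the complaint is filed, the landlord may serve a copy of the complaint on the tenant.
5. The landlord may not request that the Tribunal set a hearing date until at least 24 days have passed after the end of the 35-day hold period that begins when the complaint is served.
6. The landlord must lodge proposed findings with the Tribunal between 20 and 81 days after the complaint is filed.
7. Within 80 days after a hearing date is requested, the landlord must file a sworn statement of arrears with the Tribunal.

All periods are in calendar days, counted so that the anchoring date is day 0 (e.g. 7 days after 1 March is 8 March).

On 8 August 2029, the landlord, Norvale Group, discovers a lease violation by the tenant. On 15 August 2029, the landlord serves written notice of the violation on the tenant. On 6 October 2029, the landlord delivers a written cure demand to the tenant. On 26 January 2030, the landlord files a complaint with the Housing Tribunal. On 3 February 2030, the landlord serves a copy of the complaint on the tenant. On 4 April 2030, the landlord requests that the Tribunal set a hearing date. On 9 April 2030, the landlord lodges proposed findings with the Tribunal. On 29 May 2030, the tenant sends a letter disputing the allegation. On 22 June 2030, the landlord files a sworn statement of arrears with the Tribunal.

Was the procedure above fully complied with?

Yes

(1) due by 8 August 2029 + 14 days = 22 August 2029; completed 15 August 2029, before the deadline.
(2) the permitted window runs from 4 September 2029 + 23 = 27 September 2029 to 4 September 2029 + 33 = 7 October 2029; done 6 October 2029 — within the window.
(3) due by 29 October 2029 + 90 days = 27 January 2030; done 26 January 2030 — timely.
(4) permitted from 26 January 2030 + 7 days = 2 February 2030 onward; 3 February 2030 is on or after that date.
(5) permitted from 10 March 2030 + 24 days = 3 April 2030 onward; done 4 April 2030, after the minimum wait.
(6) the permitted window runs from 26 January 2030 + 20 = 15 February 2030 to 26 January 2030 + 81 = 17 April 2030; done 9 April 2030 — within the window.
(7) due by 4 April 2030 + 80 days = 23 June 2030; done 22 June 2030 — timely.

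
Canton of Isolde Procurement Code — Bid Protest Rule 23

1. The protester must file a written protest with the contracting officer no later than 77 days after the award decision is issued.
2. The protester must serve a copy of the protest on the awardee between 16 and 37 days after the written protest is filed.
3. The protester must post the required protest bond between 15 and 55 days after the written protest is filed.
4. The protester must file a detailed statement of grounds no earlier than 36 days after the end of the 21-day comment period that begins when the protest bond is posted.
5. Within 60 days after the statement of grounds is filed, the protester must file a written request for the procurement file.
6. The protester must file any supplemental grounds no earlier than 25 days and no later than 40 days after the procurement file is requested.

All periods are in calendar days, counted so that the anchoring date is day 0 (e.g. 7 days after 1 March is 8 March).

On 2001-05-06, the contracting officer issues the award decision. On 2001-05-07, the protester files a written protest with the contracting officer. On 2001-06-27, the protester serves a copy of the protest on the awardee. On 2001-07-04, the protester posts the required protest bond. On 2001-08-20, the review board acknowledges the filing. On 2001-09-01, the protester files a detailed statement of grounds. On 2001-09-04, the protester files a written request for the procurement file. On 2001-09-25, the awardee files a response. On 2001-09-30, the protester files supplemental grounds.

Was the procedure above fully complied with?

No

(1) due by 2001-05-06 + 77 days = 2001-07-22; done 2001-05-07 — timely.
(2) the permitted window runs from 2001-05-07 + 16 = 2001-05-23 to 2001-05-07 + 37 = 2001-06-13; done 2001-06-27 — 14 days after the window closed.
Later steps need not be reached.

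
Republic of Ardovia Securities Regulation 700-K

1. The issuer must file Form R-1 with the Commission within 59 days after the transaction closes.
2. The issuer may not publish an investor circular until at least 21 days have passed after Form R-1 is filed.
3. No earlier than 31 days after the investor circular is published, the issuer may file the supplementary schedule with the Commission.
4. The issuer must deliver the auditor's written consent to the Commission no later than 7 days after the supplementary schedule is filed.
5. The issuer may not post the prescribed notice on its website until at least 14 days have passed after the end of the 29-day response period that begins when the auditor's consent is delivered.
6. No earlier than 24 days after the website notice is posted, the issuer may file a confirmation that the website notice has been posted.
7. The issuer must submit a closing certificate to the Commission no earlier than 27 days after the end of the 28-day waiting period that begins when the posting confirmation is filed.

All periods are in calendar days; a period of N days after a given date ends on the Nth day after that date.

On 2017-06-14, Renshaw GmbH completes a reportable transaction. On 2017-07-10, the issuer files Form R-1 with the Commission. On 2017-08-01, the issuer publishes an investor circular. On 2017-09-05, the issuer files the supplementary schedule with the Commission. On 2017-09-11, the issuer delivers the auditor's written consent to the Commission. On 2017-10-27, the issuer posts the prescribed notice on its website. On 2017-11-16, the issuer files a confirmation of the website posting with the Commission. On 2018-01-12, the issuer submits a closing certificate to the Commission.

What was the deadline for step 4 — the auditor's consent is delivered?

Step 4 runs from 2017-09-05, when the supplementary schedule is filed. 7 days after 2017-09-05 is 2017-09-12.

2017-09-12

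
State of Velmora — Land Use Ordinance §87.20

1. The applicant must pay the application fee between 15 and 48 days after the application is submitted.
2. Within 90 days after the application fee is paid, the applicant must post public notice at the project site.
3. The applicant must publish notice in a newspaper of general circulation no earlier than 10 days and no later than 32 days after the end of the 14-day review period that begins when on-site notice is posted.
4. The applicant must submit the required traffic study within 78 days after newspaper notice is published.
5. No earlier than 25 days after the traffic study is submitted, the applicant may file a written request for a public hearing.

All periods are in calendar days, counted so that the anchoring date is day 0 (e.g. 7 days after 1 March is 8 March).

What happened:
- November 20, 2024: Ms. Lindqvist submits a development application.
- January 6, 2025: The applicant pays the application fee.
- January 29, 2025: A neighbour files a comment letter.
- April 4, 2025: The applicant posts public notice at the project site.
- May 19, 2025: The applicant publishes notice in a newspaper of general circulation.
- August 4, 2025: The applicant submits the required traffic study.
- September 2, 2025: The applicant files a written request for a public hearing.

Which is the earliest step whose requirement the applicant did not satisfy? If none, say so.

Step 1: the window is 15–48 days after November 20, 2024 (when the application is submitted), so December 5, 2024 through January 7, 2025; done January 6, 2025 — within the window.
Step 2: 90 days after January 6, 2025 (when the application fee is paid) is April 6, 2025; April 4, 2025 is within that limit.
Step 3: the window is 10–32 days after April 18, 2025 (end of the 14-day review period, which began when on-site notice is posted on April 4, 2025), so April 28, 2025 through May 20, 2025; May 19, 2025 falls inside that range.
Step 4: 78 days after May 19, 2025 (when newspaper notice is published) is August 5, 2025; completed August 4, 2025, before the deadline.
Step 5: the earliest permitted date is 25 days after August 4, 2025 (when the traffic study is submitted), i.e. August 29, 2025; done September 2, 2025, after the minimum wait.

None — every step was satisfied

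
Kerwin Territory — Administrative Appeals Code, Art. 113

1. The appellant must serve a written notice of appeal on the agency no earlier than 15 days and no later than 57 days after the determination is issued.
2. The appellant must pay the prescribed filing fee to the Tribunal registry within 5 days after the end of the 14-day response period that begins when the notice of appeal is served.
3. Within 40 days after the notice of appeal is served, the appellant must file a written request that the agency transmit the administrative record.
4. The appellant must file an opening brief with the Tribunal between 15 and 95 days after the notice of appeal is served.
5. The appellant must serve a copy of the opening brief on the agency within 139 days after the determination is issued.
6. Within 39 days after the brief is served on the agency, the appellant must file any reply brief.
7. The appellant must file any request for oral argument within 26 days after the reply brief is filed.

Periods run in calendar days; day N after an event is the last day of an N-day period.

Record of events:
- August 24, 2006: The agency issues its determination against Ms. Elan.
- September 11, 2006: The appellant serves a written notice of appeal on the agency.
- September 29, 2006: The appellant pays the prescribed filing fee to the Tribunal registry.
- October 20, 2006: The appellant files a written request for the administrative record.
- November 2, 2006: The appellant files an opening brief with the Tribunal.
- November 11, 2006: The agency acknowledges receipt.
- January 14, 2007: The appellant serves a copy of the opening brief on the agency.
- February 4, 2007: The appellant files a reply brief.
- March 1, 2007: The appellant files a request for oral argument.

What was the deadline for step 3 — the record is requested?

Step 3 runs from September 11, 2006, when the notice of appeal is served. 40 days after September 11, 2006 is October 21, 2006.

October 21, 2006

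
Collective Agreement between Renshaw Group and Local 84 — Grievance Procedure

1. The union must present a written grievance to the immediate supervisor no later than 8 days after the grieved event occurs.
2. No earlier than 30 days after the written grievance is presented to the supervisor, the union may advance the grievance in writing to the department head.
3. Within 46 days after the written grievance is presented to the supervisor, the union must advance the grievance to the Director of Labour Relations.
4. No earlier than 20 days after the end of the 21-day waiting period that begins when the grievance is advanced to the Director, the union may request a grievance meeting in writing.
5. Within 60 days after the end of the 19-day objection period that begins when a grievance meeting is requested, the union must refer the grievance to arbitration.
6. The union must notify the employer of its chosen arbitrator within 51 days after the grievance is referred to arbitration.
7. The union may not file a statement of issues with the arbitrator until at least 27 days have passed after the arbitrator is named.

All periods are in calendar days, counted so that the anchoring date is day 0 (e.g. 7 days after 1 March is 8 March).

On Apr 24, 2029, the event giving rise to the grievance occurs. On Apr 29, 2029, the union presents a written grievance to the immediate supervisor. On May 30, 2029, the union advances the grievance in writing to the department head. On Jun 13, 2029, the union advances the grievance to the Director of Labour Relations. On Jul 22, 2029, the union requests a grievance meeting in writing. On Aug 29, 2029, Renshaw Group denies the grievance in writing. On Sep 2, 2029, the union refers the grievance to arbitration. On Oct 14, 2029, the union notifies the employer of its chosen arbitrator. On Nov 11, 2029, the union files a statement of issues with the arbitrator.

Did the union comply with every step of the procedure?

No

(1) due by Apr 24, 2029 + 8 days = May 2, 2029; completed Apr 29, 2029, before the deadline.
(2) permitted from Apr 29, 2029 + 30 days = May 29, 2029 onward; done May 30, 2029, after the minimum wait.
(3) due by Apr 29, 2029 + 46 days = Jun 14, 2029; Jun 13, 2029 is within that limit.
(4) permitted from Jul 4, 2029 + 20 days = Jul 24, 2029 onward; acted on Jul 22, 2029, 2 days prematurely.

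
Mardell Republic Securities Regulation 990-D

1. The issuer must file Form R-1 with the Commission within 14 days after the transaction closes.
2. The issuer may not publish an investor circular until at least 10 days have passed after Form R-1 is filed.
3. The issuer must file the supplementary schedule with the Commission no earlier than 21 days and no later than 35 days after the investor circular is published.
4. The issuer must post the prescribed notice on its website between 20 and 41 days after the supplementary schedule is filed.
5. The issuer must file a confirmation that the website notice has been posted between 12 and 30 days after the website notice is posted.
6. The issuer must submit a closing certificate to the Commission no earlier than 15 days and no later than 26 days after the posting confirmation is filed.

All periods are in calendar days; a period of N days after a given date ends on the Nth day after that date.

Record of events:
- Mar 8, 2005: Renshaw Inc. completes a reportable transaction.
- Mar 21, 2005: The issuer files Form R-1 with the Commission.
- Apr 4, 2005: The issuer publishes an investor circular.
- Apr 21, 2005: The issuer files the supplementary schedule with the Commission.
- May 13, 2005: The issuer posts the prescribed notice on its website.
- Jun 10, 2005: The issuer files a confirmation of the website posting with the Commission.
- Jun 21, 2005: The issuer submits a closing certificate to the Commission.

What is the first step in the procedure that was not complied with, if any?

Step 3

Step 1: 14 days after Mar 8, 2005 (when the transaction closes) is Mar 22, 2005; Mar 21, 2005 is within that limit.
Step 2: the earliest permitted date is 10 days after Mar 21, 2005 (when Form R-1 is filed), i.e. Mar 31, 2005; done Apr 4, 2005 — permitted.
Step 3: the window is 21–35 days after Apr 4, 2005 (when the investor circular is published), so Apr 25, 2005 through May 9, 2005; Apr 21, 2005 is 4 days too early.
Later steps need not be reached.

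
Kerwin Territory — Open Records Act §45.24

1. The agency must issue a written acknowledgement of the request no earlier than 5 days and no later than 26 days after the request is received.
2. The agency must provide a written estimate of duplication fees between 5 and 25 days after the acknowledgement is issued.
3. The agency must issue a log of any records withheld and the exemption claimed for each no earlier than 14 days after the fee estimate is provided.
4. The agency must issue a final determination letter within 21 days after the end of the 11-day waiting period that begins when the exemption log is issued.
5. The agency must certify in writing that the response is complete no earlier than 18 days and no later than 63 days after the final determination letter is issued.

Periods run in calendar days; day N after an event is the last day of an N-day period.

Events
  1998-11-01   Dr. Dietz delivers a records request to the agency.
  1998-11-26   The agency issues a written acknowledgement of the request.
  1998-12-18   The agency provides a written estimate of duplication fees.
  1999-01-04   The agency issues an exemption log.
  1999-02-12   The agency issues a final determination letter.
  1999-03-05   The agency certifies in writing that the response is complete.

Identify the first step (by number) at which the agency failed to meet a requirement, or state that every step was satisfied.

Step 1 — 5 and 26 days from 1998-11-01 (when the request is received) are 1998-11-06 and 1998-11-27 respectively; 1998-11-26 falls inside that range.
Step 2 — 5 and 25 days from 1998-11-26 (when the acknowledgement is issued) are 1998-12-01 and 1998-12-21 respectively; done 1998-12-18, which is between those dates.
Step 3 — must wait 14 days from 1998-12-18 (when the fee estimate is provided), so not before 1999-01-01; done 1999-01-04, after the minimum wait.
Step 4 — counting 21 days from 1999-01-15 (end of the 11-day waiting period, which began when the exemption log is issued on 1999-01-04) gives a deadline of 1999-02-05; done 1999-02-12 — 7 days late.

Step 4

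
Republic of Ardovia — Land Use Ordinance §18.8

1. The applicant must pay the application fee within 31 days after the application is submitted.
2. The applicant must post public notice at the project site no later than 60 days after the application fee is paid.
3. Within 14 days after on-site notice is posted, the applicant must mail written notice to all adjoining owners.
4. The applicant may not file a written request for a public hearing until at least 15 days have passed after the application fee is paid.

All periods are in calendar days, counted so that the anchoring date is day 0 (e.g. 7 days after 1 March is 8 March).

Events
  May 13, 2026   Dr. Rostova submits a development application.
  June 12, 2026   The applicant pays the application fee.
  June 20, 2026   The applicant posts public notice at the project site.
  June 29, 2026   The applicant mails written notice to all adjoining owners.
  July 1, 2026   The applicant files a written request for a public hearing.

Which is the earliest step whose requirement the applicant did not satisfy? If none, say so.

(1) due by May 13, 2026 + 31 days = June 13, 2026; done June 12, 2026 — timely.
(2) due by June 12, 2026 + 60 days = August 11, 2026; completed June 20, 2026, before the deadline.
(3) due by June 20, 2026 + 14 days = July 4, 2026; done June 29, 2026 — timely.
(4) permitted from June 12, 2026 + 15 days = June 27, 2026 onward; July 1, 2026 is on or after that date.

None — every step was satisfied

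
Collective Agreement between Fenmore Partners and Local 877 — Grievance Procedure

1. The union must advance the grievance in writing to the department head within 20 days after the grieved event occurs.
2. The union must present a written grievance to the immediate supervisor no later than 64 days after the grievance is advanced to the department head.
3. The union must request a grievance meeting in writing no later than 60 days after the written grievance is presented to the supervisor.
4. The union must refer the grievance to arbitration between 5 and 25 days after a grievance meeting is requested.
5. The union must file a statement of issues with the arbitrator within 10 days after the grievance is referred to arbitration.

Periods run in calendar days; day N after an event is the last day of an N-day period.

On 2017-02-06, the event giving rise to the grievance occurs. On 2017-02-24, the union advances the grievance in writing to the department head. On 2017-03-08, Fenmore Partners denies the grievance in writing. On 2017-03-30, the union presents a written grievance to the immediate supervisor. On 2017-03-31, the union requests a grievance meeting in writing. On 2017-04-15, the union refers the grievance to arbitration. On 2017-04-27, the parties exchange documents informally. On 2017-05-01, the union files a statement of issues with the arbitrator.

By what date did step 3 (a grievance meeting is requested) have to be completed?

Step 3 runs from 2017-03-30, when the written grievance is presented to the supervisor. 60 days after 2017-03-30 is 2017-05-29.

2017-05-29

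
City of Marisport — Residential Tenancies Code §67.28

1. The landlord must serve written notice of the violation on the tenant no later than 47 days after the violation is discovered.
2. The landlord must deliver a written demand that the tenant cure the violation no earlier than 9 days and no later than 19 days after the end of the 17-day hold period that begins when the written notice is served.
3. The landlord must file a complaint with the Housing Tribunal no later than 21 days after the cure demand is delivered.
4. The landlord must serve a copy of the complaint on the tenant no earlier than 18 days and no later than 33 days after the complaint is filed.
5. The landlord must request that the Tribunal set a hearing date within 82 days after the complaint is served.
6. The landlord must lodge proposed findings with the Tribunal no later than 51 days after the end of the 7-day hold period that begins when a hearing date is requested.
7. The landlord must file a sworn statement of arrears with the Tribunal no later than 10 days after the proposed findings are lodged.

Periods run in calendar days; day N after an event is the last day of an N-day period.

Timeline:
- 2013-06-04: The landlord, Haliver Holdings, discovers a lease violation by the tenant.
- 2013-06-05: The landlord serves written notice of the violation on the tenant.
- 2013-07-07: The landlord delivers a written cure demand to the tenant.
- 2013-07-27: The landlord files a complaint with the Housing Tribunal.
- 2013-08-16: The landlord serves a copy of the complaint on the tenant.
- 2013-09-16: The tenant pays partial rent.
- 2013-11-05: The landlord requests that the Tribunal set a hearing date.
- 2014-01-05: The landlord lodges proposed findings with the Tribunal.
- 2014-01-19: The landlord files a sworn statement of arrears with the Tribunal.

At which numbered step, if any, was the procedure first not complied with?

Step 6

Step 1: 47 days after 2013-06-04 (when the violation is discovered) is 2013-07-21; completed 2013-06-05, before the deadline.
Step 2: the window is 9–19 days after 2013-06-22 (end of the 17-day hold period, which began when the written notice is served on 2013-06-05), so 2013-07-01 through 2013-07-11; done 2013-07-07, which is between those dates.
Step 3: 21 days after 2013-07-07 (when the cure demand is delivered) is 2013-07-28; 2013-07-27 is within that limit.
Step 4: the window is 18–33 days after 2013-07-27 (when the complaint is filed), so 2013-08-14 through 2013-08-29; done 2013-08-16 — within the window.
Step 5: 82 days after 2013-08-16 (when the complaint is served) is 2013-11-06; done 2013-11-05 — timely.
Step 6: 51 days after 2013-11-12 (end of the 7-day hold period, which began when a hearing date is requested on 2013-11-05) is 2014-01-02; 2014-01-05 misses that deadline by 3 days.
That is the first point of non-compliance.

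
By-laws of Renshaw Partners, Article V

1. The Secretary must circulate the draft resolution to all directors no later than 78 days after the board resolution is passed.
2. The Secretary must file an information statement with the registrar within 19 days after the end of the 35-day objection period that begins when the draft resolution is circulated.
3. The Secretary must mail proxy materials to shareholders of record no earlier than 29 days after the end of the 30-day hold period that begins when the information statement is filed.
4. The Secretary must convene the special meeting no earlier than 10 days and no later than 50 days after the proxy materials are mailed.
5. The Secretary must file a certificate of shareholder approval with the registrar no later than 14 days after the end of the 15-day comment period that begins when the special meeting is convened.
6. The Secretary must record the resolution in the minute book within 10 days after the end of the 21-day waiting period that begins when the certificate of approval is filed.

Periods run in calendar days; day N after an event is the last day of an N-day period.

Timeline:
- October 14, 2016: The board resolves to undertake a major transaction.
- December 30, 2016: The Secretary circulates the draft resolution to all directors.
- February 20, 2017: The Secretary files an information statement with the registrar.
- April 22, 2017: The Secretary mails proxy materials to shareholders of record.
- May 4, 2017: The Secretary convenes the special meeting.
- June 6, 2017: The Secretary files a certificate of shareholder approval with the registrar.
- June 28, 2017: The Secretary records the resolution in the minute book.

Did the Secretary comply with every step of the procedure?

Step 1 — counting 78 days from October 14, 2016 (when the board resolution is passed) gives a deadline of December 31, 2016; December 30, 2016 is within that limit.
Step 2 — counting 19 days from February 3, 2017 (end of the 35-day objection period, which began when the draft resolution is circulated on December 30, 2016) gives a deadline of February 22, 2017; completed February 20, 2017, before the deadline.
Step 3 — must wait 29 days from March 22, 2017 (end of the 30-day hold period, which began when the information statement is filed on February 20, 2017), so not before April 20, 2017; done April 22, 2017 — permitted.
Step 4 — 10 and 50 days from April 22, 2017 (when the proxy materials are mailed) are May 2, 2017 and June 11, 2017 respectively; done May 4, 2017, which is between those dates.
Step 5 — counting 14 days from May 19, 2017 (end of the 15-day comment period, which began when the special meeting is convened on May 4, 2017) gives a deadline of June 2, 2017; June 6, 2017 misses that deadline by 4 days.
No need to go further; step 5 was not satisfied.

No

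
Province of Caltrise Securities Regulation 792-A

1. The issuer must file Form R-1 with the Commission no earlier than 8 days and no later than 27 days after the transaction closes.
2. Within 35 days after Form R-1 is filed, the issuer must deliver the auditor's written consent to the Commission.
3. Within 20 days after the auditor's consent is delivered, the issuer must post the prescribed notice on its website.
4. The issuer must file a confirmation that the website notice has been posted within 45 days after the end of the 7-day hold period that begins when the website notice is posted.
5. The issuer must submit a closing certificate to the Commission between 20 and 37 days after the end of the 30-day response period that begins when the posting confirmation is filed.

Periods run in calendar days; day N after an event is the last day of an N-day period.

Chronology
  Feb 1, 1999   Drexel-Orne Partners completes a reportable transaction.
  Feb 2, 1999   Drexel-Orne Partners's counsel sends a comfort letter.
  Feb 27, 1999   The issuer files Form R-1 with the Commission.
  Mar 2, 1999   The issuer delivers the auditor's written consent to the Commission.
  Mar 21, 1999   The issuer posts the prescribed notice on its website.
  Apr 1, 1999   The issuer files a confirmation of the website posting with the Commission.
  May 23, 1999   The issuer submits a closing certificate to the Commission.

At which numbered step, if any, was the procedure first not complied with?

None — every step was satisfied

Step 1: the window is 8–27 days after Feb 1, 1999 (when the transaction closes), so Feb 9, 1999 through Feb 28, 1999; Feb 27, 1999 falls inside that range.
Step 2: 35 days after Feb 27, 1999 (when Form R-1 is filed) is Apr 3, 1999; done Mar 2, 1999 — timely.
Step 3: 20 days after Mar 2, 1999 (when the auditor's consent is delivered) is Mar 22, 1999; Mar 21, 1999 is within that limit.
Step 4: 45 days after Mar 28, 1999 (end of the 7-day hold period, which began when the website notice is posted on Mar 21, 1999) is May 12, 1999; completed Apr 1, 1999, before the deadline.
Step 5: the window is 20–37 days after May 1, 1999 (end of the 30-day response period, which began when the posting confirmation is filed on Apr 1, 1999), so May 21, 1999 through Jun 7, 1999; May 23, 1999 falls inside that range.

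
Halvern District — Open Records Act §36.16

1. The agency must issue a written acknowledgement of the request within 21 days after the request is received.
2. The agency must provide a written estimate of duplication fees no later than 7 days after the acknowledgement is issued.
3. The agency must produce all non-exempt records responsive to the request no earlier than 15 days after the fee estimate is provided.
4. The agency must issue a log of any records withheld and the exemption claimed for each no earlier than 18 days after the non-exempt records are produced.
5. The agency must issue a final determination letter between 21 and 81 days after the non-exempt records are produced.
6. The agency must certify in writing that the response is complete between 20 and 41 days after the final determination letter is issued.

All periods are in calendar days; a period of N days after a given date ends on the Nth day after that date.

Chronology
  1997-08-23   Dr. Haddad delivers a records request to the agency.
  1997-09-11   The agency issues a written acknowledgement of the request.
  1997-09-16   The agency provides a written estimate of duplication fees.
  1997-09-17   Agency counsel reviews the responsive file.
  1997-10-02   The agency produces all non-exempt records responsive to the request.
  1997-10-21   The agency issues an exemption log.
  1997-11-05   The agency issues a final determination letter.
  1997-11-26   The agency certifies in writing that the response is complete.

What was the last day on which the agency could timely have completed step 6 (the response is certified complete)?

Step 6 runs from 1997-11-05, when the final determination letter is issued. The window is 20–41 days after 1997-11-05; it closes on 1997-12-16.

1997-12-16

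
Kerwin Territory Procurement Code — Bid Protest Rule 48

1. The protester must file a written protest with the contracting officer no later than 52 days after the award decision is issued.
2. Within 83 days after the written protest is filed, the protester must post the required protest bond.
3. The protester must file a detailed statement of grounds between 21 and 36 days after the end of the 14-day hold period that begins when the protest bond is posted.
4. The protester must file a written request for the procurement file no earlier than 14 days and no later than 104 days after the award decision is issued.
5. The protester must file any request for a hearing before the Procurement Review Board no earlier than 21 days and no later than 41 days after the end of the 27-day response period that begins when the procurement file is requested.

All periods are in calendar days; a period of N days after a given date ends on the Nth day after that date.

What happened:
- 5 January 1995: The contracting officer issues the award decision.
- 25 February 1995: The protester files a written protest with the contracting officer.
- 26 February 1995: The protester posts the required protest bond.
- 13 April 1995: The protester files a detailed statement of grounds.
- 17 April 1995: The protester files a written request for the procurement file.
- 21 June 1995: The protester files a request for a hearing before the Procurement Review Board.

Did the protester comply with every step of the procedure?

Yes

Step 1 — counting 52 days from 5 January 1995 (when the award decision is issued) gives a deadline of 26 February 1995; completed 25 February 1995, before the deadline.
Step 2 — counting 83 days from 25 February 1995 (when the written protest is filed) gives a deadline of 19 May 1995; completed 26 February 1995, before the deadline.
Step 3 — 21 and 36 days from 12 March 1995 (end of the 14-day hold period, which began when the protest bond is posted on 26 February 1995) are 2 April 1995 and 17 April 1995 respectively; done 13 April 1995 — within the window.
Step 4 — 14 and 104 days from 5 January 1995 (when the award decision is issued) are 19 January 1995 and 19 April 1995 respectively; done 17 April 1995, which is between those dates.
Step 5 — 21 and 41 days from 14 May 1995 (end of the 27-day response period, which began when the procurement file is requested on 17 April 1995) are 4 June 1995 and 24 June 1995 respectively; done 21 June 1995, which is between those dates.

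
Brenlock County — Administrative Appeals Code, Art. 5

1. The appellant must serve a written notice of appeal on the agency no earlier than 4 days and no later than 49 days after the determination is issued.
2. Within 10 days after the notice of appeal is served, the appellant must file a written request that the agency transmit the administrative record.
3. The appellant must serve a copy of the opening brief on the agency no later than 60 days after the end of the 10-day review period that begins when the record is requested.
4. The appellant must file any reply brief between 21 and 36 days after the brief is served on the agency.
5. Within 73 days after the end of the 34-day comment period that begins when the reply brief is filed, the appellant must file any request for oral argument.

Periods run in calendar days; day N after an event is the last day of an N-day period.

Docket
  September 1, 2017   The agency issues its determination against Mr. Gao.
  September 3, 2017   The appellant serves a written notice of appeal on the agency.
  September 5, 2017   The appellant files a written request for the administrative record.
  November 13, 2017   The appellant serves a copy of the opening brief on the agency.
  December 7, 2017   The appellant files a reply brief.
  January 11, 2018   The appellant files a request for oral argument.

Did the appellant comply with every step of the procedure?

No

Step 1 — 4 and 49 days from September 1, 2017 (when the determination is issued) are September 5, 2017 and October 20, 2017 respectively; done September 3, 2017 — 2 days before the window opened.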